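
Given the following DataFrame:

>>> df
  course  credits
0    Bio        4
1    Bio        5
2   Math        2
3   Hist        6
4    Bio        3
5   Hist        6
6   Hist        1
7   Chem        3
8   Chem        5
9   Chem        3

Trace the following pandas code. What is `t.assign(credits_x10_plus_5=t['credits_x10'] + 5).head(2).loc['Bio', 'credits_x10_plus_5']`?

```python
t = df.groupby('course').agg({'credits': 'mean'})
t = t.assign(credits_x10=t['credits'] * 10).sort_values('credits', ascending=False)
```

45.0

group by course, mean of credits:
         credits
course          
Bio     4.000000
Chem    3.666667
Hist    4.333333
Math    2.000000
add column credits_x10 = t['credits'] * 10:
         credits  credits_x10
course                       
Bio     4.000000    40.000000
Chem    3.666667    36.666667
Hist    4.333333    43.333333
Math    2.000000    20.000000
sort by credits descending:
         credits  credits_x10
course                       
Hist    4.333333    43.333333
Bio     4.000000    40.000000
Chem    3.666667    36.666667
Math    2.000000    20.000000
add column credits_x10_plus_5 = t['credits_x10'] + 5:
         credits  credits_x10  credits_x10_plus_5
course                                           
Hist    4.333333    43.333333           48.333333
Bio     4.000000    40.000000           45.000000
Chem    3.666667    36.666667           41.666667
Math    2.000000    20.000000           25.000000
take first 2 rows:
         credits  credits_x10  credits_x10_plus_5
course                                           
Hist    4.333333    43.333333           48.333333
Bio     4.000000    40.000000           45.000000
So loc['Bio', 'credits_x10_plus_5'] = 45.0.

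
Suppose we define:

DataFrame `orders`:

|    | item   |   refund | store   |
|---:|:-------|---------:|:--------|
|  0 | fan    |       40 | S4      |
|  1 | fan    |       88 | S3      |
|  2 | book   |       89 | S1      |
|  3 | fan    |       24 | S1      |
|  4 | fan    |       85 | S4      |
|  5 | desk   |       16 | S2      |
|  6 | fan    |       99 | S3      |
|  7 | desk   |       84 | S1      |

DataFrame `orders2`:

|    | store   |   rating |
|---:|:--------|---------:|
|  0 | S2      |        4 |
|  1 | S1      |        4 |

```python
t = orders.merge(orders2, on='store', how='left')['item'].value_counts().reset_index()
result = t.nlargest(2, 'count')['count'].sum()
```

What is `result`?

7

merge on 'store' (how='left') → 8 rows:
   item  refund store  rating
0   fan      40    S4     NaN
1   fan      88    S3     NaN
2  book      89    S1     4.0
3   fan      24    S1     4.0
4   fan      85    S4     NaN
5  desk      16    S2     4.0
6   fan      99    S3     NaN
7  desk      84    S1     4.0
value_counts of item:
item
fan     5
desk    2
book    1
Name: count, dtype: int64
reset_index():
   item  count
0   fan      5
1  desk      2
2  book      1
take 2 rows with largest count:
   item  count
0   fan      5
1  desk      2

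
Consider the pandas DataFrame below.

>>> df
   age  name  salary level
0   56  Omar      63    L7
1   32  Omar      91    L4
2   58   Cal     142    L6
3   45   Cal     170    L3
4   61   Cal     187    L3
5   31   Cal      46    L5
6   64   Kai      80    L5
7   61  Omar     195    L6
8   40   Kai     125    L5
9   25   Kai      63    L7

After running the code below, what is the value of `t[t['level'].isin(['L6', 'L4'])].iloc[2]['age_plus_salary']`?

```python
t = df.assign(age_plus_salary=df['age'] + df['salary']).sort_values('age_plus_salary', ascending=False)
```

add column age_plus_salary = df['age'] + df['salary']:
   age  name  salary level  age_plus_salary
0   56  Omar      63    L7              119
1   32  Omar      91    L4              123
2   58   Cal     142    L6              200
3   45   Cal     170    L3              215
4   61   Cal     187    L3              248
5   31   Cal      46    L5               77
6   64   Kai      80    L5              144
7   61  Omar     195    L6              256
8   40   Kai     125    L5              165
9   25   Kai      63    L7               88
sort by age_plus_salary descending:
   age  name  salary level  age_plus_salary
7   61  Omar     195    L6              256
4   61   Cal     187    L3              248
3   45   Cal     170    L3              215
2   58   Cal     142    L6              200
8   40   Kai     125    L5              165
6   64   Kai      80    L5              144
1   32  Omar      91    L4              123
0   56  Omar      63    L7              119
9   25   Kai      63    L7               88
5   31   Cal      46    L5               77
filter rows where level in ['L6', 'L4']:
   age  name  salary level  age_plus_salary
7   61  Omar     195    L6              256
2   58   Cal     142    L6              200
1   32  Omar      91    L4              123
Reading off the value at position 2, column 'age_plus_salary', we get 123.

123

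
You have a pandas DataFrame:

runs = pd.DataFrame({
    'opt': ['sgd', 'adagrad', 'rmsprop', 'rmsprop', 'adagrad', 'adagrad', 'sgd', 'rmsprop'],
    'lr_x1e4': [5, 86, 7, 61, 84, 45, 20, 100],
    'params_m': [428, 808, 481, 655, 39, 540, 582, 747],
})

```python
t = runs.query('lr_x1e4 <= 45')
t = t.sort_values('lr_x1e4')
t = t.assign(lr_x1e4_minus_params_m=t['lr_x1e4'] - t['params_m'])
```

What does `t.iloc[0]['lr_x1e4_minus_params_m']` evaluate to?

-423

filter rows where lr_x1e4 <= 45:
       opt  lr_x1e4  params_m
0      sgd        5       428
2  rmsprop        7       481
5  adagrad       45       540
6      sgd       20       582
sort by lr_x1e4:
       opt  lr_x1e4  params_m
0      sgd        5       428
2  rmsprop        7       481
6      sgd       20       582
5  adagrad       45       540
add column lr_x1e4_minus_params_m = t['lr_x1e4'] - t['params_m']:
       opt  lr_x1e4  params_m  lr_x1e4_minus_params_m
0      sgd        5       428                    -423
2  rmsprop        7       481                    -474
6      sgd       20       582                    -562
5  adagrad       45       540                    -495
value at position 0, column 'lr_x1e4_minus_params_m' → -423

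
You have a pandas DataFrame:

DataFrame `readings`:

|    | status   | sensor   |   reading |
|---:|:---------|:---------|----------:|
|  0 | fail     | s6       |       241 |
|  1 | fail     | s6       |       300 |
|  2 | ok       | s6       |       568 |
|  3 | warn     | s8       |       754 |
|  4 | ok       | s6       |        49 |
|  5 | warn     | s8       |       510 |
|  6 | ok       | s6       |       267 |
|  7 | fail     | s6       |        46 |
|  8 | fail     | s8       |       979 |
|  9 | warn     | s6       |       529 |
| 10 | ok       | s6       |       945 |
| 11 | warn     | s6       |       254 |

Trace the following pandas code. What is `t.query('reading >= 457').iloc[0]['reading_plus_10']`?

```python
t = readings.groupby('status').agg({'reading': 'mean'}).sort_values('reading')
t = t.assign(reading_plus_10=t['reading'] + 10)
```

group by status, mean of reading:
        reading
status         
fail     391.50
ok       457.25
warn     511.75
sort by reading:
        reading
status         
fail     391.50
ok       457.25
warn     511.75
add column reading_plus_10 = t['reading'] + 10:
        reading  reading_plus_10
status                          
fail     391.50           401.50
ok       457.25           467.25
warn     511.75           521.75
filter rows where reading >= 457:
        reading  reading_plus_10
status                          
ok       457.25           467.25
warn     511.75           521.75

467.25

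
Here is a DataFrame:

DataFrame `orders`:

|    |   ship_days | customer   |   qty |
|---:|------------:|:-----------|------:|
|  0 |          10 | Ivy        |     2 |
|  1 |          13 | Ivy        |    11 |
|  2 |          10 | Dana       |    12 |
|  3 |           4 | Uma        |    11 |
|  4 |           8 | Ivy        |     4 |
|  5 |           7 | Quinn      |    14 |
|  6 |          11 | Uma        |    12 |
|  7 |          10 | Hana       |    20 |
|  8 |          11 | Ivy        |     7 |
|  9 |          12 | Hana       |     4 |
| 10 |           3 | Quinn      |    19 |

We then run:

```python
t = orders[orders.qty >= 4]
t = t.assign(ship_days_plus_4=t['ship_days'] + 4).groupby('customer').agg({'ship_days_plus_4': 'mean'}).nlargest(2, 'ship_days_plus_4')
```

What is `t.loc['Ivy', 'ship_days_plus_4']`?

filter rows where qty >= 4:
    ship_days customer  qty
1          13      Ivy   11
2          10     Dana   12
3           4      Uma   11
4           8      Ivy    4
5           7    Quinn   14
6          11      Uma   12
7          10     Hana   20
8          11      Ivy    7
9          12     Hana    4
10          3    Quinn   19
add column ship_days_plus_4 = t['ship_days'] + 4:
    ship_days customer  qty  ship_days_plus_4
1          13      Ivy   11                17
2          10     Dana   12                14
3           4      Uma   11                 8
4           8      Ivy    4                12
5           7    Quinn   14                11
6          11      Uma   12                15
7          10     Hana   20                14
8          11      Ivy    7                15
9          12     Hana    4                16
10          3    Quinn   19                 7
group by customer, mean of ship_days_plus_4:
          ship_days_plus_4
customer                  
Dana             14.000000
Hana             15.000000
Ivy              14.666667
Quinn             9.000000
Uma              11.500000
take 2 rows with largest ship_days_plus_4:
          ship_days_plus_4
customer                  
Hana             15.000000
Ivy              14.666667

14.6666666667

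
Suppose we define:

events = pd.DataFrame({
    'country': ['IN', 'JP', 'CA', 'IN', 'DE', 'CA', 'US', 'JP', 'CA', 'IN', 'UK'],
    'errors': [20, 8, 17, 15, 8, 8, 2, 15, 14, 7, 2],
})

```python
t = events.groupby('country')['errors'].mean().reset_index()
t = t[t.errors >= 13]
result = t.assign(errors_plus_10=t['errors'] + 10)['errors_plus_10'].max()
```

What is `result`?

24.0

group by country, mean of errors:
country
CA    13.0
DE     8.0
IN    14.0
JP    11.5
UK     2.0
US     2.0
Name: errors, dtype: float64
reset_index():
  country  errors
0      CA    13.0
1      DE     8.0
2      IN    14.0
3      JP    11.5
4      UK     2.0
5      US     2.0
filter rows where errors >= 13:
  country  errors
0      CA    13.0
2      IN    14.0
add column errors_plus_10 = t['errors'] + 10:
  country  errors  errors_plus_10
0      CA    13.0            23.0
2      IN    14.0            24.0
Taking the max of column 'errors_plus_10' gives 24.0.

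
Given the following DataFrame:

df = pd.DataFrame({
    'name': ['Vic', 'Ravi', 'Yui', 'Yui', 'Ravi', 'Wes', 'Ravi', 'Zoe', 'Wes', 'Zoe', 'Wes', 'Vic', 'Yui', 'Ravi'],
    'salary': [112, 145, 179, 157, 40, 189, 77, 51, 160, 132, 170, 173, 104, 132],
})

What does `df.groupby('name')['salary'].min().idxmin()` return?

Ravi

group by name, min of salary:
name
Ravi     40
Vic     112
Wes     160
Yui     104
Zoe      51
Name: salary, dtype: int64
Reading off the label with the smallest value, we get Ravi.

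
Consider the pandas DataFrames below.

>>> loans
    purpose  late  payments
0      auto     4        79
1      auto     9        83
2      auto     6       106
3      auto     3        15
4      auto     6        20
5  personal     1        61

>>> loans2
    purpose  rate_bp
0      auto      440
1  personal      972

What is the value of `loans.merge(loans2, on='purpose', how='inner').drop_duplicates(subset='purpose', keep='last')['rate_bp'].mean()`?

merge on 'purpose' (how='inner') → 6 rows:
    purpose  late  payments  rate_bp
0      auto     4        79      440
1      auto     9        83      440
2      auto     6       106      440
3      auto     3        15      440
4      auto     6        20      440
5  personal     1        61      972
drop duplicate purpose (keep=last):
    purpose  late  payments  rate_bp
4      auto     6        20      440
5  personal     1        61      972
The mean of column 'rate_bp' is 706.0.

706.0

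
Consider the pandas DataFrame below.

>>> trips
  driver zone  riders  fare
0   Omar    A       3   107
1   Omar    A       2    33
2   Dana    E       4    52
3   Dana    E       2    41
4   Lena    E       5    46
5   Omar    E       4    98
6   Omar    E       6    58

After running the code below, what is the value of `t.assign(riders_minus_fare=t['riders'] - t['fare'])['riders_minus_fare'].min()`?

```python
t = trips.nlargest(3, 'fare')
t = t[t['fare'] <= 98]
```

take 3 rows with largest fare:
  driver zone  riders  fare
0   Omar    A       3   107
5   Omar    E       4    98
6   Omar    E       6    58
filter rows where fare <= 98:
  driver zone  riders  fare
5   Omar    E       4    98
6   Omar    E       6    58
add column riders_minus_fare = t['riders'] - t['fare']:
  driver zone  riders  fare  riders_minus_fare
5   Omar    E       4    98                -94
6   Omar    E       6    58                -52
min of column 'riders_minus_fare' → -94

-94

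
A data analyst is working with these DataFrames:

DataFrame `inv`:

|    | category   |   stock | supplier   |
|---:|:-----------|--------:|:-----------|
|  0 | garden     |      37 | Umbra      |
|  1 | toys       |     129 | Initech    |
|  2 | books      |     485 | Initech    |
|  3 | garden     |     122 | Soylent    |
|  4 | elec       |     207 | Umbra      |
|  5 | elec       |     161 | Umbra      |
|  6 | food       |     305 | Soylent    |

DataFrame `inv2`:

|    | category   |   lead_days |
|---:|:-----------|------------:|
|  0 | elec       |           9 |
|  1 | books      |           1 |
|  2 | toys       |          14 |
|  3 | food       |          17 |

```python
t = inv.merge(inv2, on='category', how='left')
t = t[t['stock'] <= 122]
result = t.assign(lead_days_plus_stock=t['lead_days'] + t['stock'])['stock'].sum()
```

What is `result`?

merge on 'category' (how='left') → 7 rows:
  category  stock supplier  lead_days
0   garden     37    Umbra        NaN
1     toys    129  Initech       14.0
2    books    485  Initech        1.0
3   garden    122  Soylent        NaN
4     elec    207    Umbra        9.0
5     elec    161    Umbra        9.0
6     food    305  Soylent       17.0
filter rows where stock <= 122:
  category  stock supplier  lead_days
0   garden     37    Umbra        NaN
3   garden    122  Soylent        NaN
add column lead_days_plus_stock = t['lead_days'] + t['stock']:
  category  stock supplier  lead_days  lead_days_plus_stock
0   garden     37    Umbra        NaN                   NaN
3   garden    122  Soylent        NaN                   NaN

159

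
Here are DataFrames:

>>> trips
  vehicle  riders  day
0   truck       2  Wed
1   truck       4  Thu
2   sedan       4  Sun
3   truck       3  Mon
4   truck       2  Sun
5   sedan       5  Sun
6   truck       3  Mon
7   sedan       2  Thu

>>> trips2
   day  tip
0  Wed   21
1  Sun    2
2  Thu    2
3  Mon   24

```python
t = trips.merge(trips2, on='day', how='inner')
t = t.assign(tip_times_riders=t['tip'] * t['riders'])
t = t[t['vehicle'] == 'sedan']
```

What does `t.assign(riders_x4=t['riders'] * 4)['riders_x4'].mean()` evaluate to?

merge on 'day' (how='inner') → 8 rows:
  vehicle  riders  day  tip
0   truck       2  Wed   21
1   truck       4  Thu    2
2   sedan       4  Sun    2
3   truck       3  Mon   24
4   truck       2  Sun    2
5   sedan       5  Sun    2
6   truck       3  Mon   24
7   sedan       2  Thu    2
add column tip_times_riders = t['tip'] * t['riders']:
  vehicle  riders  day  tip  tip_times_riders
0   truck       2  Wed   21                42
1   truck       4  Thu    2                 8
2   sedan       4  Sun    2                 8
3   truck       3  Mon   24                72
4   truck       2  Sun    2                 4
5   sedan       5  Sun    2                10
6   truck       3  Mon   24                72
7   sedan       2  Thu    2                 4
filter rows where vehicle == 'sedan':
  vehicle  riders  day  tip  tip_times_riders
2   sedan       4  Sun    2                 8
5   sedan       5  Sun    2                10
7   sedan       2  Thu    2                 4
add column riders_x4 = t['riders'] * 4:
  vehicle  riders  day  tip  tip_times_riders  riders_x4
2   sedan       4  Sun    2                 8         16
5   sedan       5  Sun    2                10         20
7   sedan       2  Thu    2                 4          8
The mean of column 'riders_x4' is 14.6666666667.

14.6666666667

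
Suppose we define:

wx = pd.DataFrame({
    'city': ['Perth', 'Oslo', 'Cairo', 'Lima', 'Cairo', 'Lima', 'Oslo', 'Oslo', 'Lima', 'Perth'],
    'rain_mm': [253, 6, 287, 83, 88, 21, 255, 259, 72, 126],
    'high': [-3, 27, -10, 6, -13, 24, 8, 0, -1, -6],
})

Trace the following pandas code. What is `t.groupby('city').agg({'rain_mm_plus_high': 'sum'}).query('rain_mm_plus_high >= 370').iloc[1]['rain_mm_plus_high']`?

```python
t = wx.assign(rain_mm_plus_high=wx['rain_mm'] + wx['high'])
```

370

add column rain_mm_plus_high = wx['rain_mm'] + wx['high']:
    city  rain_mm  high  rain_mm_plus_high
0  Perth      253    -3                250
1   Oslo        6    27                 33
2  Cairo      287   -10                277
3   Lima       83     6                 89
4  Cairo       88   -13                 75
5   Lima       21    24                 45
6   Oslo      255     8                263
7   Oslo      259     0                259
8   Lima       72    -1                 71
9  Perth      126    -6                120
group by city, sum of rain_mm_plus_high:
       rain_mm_plus_high
city                    
Cairo                352
Lima                 205
Oslo                 555
Perth                370
filter rows where rain_mm_plus_high >= 370:
       rain_mm_plus_high
city                    
Oslo                 555
Perth                370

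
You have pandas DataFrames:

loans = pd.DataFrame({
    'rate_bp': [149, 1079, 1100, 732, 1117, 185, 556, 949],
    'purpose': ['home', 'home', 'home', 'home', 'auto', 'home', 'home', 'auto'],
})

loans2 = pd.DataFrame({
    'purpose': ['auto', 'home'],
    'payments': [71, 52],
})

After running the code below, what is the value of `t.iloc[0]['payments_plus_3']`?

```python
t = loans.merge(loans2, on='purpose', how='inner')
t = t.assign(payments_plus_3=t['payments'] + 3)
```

55

merge on 'purpose' (how='inner') → 8 rows:
   rate_bp purpose  payments
0      149    home        52
1     1079    home        52
2     1100    home        52
3      732    home        52
4     1117    auto        71
5      185    home        52
6      556    home        52
7      949    auto        71
add column payments_plus_3 = t['payments'] + 3:
   rate_bp purpose  payments  payments_plus_3
0      149    home        52               55
1     1079    home        52               55
2     1100    home        52               55
3      732    home        52               55
4     1117    auto        71               74
5      185    home        52               55
6      556    home        52               55
7      949    auto        71               74
The value at position 0, column 'payments_plus_3' is 55.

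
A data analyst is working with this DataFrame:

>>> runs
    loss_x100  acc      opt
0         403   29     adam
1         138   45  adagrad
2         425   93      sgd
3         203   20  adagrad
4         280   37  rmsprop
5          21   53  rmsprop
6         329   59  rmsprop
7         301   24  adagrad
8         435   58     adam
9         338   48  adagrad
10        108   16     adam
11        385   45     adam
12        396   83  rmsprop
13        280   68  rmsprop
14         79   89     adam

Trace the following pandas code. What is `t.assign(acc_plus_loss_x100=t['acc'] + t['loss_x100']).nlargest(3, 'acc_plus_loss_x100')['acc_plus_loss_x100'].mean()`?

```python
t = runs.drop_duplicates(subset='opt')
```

422.333333333

drop duplicate opt (keep=first):
   loss_x100  acc      opt
0        403   29     adam
1        138   45  adagrad
2        425   93      sgd
4        280   37  rmsprop
add column acc_plus_loss_x100 = t['acc'] + t['loss_x100']:
   loss_x100  acc      opt  acc_plus_loss_x100
0        403   29     adam                 432
1        138   45  adagrad                 183
2        425   93      sgd                 518
4        280   37  rmsprop                 317
take 3 rows with largest acc_plus_loss_x100:
   loss_x100  acc      opt  acc_plus_loss_x100
2        425   93      sgd                 518
0        403   29     adam                 432
4        280   37  rmsprop                 317
Finally, mean of column 'acc_plus_loss_x100' = 422.333333333.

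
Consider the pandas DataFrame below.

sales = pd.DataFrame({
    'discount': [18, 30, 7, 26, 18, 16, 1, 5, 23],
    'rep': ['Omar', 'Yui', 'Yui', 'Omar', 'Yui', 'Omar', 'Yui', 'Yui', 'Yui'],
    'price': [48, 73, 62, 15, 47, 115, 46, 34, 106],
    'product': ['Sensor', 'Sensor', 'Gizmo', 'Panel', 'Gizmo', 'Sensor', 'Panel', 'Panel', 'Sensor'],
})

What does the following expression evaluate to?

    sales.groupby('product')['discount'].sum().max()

87

group by product, sum of discount:
product
Gizmo     25
Panel     32
Sensor    87
Name: discount, dtype: int64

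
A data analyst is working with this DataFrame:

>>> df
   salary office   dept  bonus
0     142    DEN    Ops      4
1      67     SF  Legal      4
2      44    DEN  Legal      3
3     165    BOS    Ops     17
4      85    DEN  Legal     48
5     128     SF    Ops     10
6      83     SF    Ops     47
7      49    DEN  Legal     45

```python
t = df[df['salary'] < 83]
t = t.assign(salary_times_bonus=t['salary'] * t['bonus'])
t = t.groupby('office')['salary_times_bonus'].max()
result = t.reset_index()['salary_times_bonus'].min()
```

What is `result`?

268

filter rows where salary < 83:
   salary office   dept  bonus
1      67     SF  Legal      4
2      44    DEN  Legal      3
7      49    DEN  Legal     45
add column salary_times_bonus = t['salary'] * t['bonus']:
   salary office   dept  bonus  salary_times_bonus
1      67     SF  Legal      4                 268
2      44    DEN  Legal      3                 132
7      49    DEN  Legal     45                2205
group by office, max of salary_times_bonus:
office
DEN    2205
SF      268
Name: salary_times_bonus, dtype: int64
reset_index():
  office  salary_times_bonus
0    DEN                2205
1     SF                 268
Finally, min of column 'salary_times_bonus' = 268.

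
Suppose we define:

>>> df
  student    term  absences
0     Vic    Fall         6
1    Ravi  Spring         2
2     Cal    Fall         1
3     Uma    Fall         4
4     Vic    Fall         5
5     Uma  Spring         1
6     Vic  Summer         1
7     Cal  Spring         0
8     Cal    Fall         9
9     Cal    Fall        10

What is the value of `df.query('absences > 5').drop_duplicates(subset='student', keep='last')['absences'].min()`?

6

filter rows where absences > 5:
  student  term  absences
0     Vic  Fall         6
8     Cal  Fall         9
9     Cal  Fall        10
drop duplicate student (keep=last):
  student  term  absences
0     Vic  Fall         6
9     Cal  Fall        10
Hence 6.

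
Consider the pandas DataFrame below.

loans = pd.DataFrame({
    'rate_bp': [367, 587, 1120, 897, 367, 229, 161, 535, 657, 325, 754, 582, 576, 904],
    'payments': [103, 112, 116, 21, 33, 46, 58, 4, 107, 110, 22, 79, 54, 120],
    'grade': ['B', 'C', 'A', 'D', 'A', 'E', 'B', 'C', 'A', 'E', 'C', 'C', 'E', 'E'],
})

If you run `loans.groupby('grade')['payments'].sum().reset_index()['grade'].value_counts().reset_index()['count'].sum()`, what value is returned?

5

group by grade, sum of payments:
grade
A    256
B    161
C    217
D     21
E    330
Name: payments, dtype: int64
reset_index():
  grade  payments
0     A       256
1     B       161
2     C       217
3     D        21
4     E       330
value_counts of grade:
grade
A    1
B    1
C    1
D    1
E    1
Name: count, dtype: int64
reset_index():
  grade  count
0     A      1
1     B      1
2     C      1
3     D      1
4     E      1
Finally, sum of column 'count' = 5.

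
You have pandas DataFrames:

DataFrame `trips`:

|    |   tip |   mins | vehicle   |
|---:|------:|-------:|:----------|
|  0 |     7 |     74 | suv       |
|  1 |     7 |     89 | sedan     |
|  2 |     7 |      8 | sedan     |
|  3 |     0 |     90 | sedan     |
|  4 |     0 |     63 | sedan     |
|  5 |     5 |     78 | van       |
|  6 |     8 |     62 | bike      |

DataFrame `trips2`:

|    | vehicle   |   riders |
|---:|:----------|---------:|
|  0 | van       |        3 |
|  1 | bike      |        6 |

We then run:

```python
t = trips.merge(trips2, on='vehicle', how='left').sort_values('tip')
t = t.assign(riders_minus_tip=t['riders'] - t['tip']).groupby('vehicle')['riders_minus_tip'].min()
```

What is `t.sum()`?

merge on 'vehicle' (how='left') → 7 rows:
   tip  mins vehicle  riders
0    7    74     suv     NaN
1    7    89   sedan     NaN
2    7     8   sedan     NaN
3    0    90   sedan     NaN
4    0    63   sedan     NaN
5    5    78     van     3.0
6    8    62    bike     6.0
sort by tip:
   tip  mins vehicle  riders
3    0    90   sedan     NaN
4    0    63   sedan     NaN
5    5    78     van     3.0
0    7    74     suv     NaN
1    7    89   sedan     NaN
2    7     8   sedan     NaN
6    8    62    bike     6.0
add column riders_minus_tip = t['riders'] - t['tip']:
   tip  mins vehicle  riders  riders_minus_tip
3    0    90   sedan     NaN               NaN
4    0    63   sedan     NaN               NaN
5    5    78     van     3.0              -2.0
0    7    74     suv     NaN               NaN
1    7    89   sedan     NaN               NaN
2    7     8   sedan     NaN               NaN
6    8    62    bike     6.0              -2.0
group by vehicle, min of riders_minus_tip:
vehicle
bike    -2.0
sedan    NaN
suv      NaN
van     -2.0
Name: riders_minus_tip, dtype: float64
Hence -4.0.

-4.0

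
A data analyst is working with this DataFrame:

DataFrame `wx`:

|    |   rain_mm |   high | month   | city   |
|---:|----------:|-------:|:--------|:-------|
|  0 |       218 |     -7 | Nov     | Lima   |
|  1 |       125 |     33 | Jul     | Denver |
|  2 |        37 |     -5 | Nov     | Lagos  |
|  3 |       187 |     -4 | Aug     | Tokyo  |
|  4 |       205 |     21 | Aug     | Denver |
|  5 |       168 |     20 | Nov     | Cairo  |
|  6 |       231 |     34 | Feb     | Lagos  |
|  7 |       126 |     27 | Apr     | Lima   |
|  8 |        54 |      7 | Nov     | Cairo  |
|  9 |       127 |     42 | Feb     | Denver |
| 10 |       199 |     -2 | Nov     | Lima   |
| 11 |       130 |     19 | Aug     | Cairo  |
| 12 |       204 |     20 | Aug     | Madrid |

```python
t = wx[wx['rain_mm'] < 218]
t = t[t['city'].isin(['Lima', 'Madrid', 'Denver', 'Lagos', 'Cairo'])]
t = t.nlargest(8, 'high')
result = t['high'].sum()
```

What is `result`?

189

filter rows where rain_mm < 218:
    rain_mm  high month    city
1       125    33   Jul  Denver
2        37    -5   Nov   Lagos
3       187    -4   Aug   Tokyo
4       205    21   Aug  Denver
5       168    20   Nov   Cairo
7       126    27   Apr    Lima
8        54     7   Nov   Cairo
9       127    42   Feb  Denver
10      199    -2   Nov    Lima
11      130    19   Aug   Cairo
12      204    20   Aug  Madrid
filter rows where city in ['Lima', 'Madrid', 'Denver', 'Lagos', 'Cairo']:
    rain_mm  high month    city
1       125    33   Jul  Denver
2        37    -5   Nov   Lagos
4       205    21   Aug  Denver
5       168    20   Nov   Cairo
7       126    27   Apr    Lima
8        54     7   Nov   Cairo
9       127    42   Feb  Denver
10      199    -2   Nov    Lima
11      130    19   Aug   Cairo
12      204    20   Aug  Madrid
take 8 rows with largest high:
    rain_mm  high month    city
9       127    42   Feb  Denver
1       125    33   Jul  Denver
7       126    27   Apr    Lima
4       205    21   Aug  Denver
5       168    20   Nov   Cairo
12      204    20   Aug  Madrid
11      130    19   Aug   Cairo
8        54     7   Nov   Cairo
Hence 189.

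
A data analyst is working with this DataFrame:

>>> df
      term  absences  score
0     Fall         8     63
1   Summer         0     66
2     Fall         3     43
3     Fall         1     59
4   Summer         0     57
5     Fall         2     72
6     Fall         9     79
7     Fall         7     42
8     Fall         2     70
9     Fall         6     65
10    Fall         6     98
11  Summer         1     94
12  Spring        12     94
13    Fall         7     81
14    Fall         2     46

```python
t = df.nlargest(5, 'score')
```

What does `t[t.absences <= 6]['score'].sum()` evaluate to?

take 5 rows with largest score:
      term  absences  score
10    Fall         6     98
11  Summer         1     94
12  Spring        12     94
13    Fall         7     81
6     Fall         9     79
filter rows where absences <= 6:
      term  absences  score
10    Fall         6     98
11  Summer         1     94
Reading off the sum of column 'score', we get 192.

192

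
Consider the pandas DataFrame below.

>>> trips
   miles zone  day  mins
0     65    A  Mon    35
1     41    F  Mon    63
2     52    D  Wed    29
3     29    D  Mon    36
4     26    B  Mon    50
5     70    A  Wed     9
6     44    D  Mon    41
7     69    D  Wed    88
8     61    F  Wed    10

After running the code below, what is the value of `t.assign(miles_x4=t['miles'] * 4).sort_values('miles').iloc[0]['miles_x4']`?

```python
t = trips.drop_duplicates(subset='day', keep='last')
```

176

drop duplicate day (keep=last):
   miles zone  day  mins
6     44    D  Mon    41
8     61    F  Wed    10
add column miles_x4 = t['miles'] * 4:
   miles zone  day  mins  miles_x4
6     44    D  Mon    41       176
8     61    F  Wed    10       244
sort by miles:
   miles zone  day  mins  miles_x4
6     44    D  Mon    41       176
8     61    F  Wed    10       244
So iloc[0]['miles_x4'] = 176.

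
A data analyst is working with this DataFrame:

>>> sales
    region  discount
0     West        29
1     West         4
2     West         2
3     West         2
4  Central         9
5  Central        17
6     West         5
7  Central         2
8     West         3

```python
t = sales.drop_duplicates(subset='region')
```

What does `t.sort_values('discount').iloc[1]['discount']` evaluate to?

drop duplicate region (keep=first):
    region  discount
0     West        29
4  Central         9
sort by discount:
    region  discount
4  Central         9
0     West        29
Finally, value at position 1, column 'discount' = 29.

29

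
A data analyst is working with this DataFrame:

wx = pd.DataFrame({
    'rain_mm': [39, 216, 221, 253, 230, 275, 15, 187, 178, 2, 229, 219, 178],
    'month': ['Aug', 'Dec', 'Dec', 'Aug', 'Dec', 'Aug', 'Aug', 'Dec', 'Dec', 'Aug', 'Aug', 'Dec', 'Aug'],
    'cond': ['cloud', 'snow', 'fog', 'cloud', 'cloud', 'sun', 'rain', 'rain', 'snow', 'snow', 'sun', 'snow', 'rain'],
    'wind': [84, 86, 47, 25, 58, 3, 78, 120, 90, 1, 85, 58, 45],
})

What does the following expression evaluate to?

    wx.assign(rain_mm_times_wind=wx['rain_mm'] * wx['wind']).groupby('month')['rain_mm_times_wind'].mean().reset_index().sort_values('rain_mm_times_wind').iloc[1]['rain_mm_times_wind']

15577.5

add column rain_mm_times_wind = wx['rain_mm'] * wx['wind']:
    rain_mm month   cond  wind  rain_mm_times_wind
0        39   Aug  cloud    84                3276
1       216   Dec   snow    86               18576
2       221   Dec    fog    47               10387
3       253   Aug  cloud    25                6325
4       230   Dec  cloud    58               13340
5       275   Aug    sun     3                 825
6        15   Aug   rain    78                1170
7       187   Dec   rain   120               22440
8       178   Dec   snow    90               16020
9         2   Aug   snow     1                   2
10      229   Aug    sun    85               19465
11      219   Dec   snow    58               12702
12      178   Aug   rain    45                8010
group by month, mean of rain_mm_times_wind:
month
Aug     5581.857143
Dec    15577.500000
Name: rain_mm_times_wind, dtype: float64
reset_index():
  month  rain_mm_times_wind
0   Aug         5581.857143
1   Dec        15577.500000
sort by rain_mm_times_wind:
  month  rain_mm_times_wind
0   Aug         5581.857143
1   Dec        15577.500000
value at position 1, column 'rain_mm_times_wind' → 15577.5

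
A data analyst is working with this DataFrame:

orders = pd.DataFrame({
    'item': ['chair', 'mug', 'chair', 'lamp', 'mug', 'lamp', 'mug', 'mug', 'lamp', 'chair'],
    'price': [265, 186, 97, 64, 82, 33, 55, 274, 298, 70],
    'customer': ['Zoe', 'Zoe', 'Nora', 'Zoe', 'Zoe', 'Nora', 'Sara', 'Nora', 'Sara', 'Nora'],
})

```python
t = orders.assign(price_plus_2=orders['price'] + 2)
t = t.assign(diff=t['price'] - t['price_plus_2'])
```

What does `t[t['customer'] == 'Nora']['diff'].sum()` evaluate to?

-8

add column price_plus_2 = orders['price'] + 2:
    item  price customer  price_plus_2
0  chair    265      Zoe           267
1    mug    186      Zoe           188
2  chair     97     Nora            99
3   lamp     64      Zoe            66
4    mug     82      Zoe            84
5   lamp     33     Nora            35
6    mug     55     Sara            57
7    mug    274     Nora           276
8   lamp    298     Sara           300
9  chair     70     Nora            72
add column diff = t['price'] - t['price_plus_2']:
    item  price customer  price_plus_2  diff
0  chair    265      Zoe           267    -2
1    mug    186      Zoe           188    -2
2  chair     97     Nora            99    -2
3   lamp     64      Zoe            66    -2
4    mug     82      Zoe            84    -2
5   lamp     33     Nora            35    -2
6    mug     55     Sara            57    -2
7    mug    274     Nora           276    -2
8   lamp    298     Sara           300    -2
9  chair     70     Nora            72    -2
filter rows where customer == 'Nora':
    item  price customer  price_plus_2  diff
2  chair     97     Nora            99    -2
5   lamp     33     Nora            35    -2
7    mug    274     Nora           276    -2
9  chair     70     Nora            72    -2
Hence -8.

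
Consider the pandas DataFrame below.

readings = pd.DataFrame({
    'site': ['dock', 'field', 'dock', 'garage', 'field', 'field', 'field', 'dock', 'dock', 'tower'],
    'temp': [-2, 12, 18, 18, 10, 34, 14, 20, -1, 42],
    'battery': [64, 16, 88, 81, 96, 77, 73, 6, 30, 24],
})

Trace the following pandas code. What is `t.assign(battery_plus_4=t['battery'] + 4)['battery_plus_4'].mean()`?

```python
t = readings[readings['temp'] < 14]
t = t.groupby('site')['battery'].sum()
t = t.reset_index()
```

filter rows where temp < 14:
    site  temp  battery
0   dock    -2       64
1  field    12       16
4  field    10       96
8   dock    -1       30
group by site, sum of battery:
site
dock      94
field    112
Name: battery, dtype: int64
reset_index():
    site  battery
0   dock       94
1  field      112
add column battery_plus_4 = t['battery'] + 4:
    site  battery  battery_plus_4
0   dock       94              98
1  field      112             116
So mean() = 107.0.

107.0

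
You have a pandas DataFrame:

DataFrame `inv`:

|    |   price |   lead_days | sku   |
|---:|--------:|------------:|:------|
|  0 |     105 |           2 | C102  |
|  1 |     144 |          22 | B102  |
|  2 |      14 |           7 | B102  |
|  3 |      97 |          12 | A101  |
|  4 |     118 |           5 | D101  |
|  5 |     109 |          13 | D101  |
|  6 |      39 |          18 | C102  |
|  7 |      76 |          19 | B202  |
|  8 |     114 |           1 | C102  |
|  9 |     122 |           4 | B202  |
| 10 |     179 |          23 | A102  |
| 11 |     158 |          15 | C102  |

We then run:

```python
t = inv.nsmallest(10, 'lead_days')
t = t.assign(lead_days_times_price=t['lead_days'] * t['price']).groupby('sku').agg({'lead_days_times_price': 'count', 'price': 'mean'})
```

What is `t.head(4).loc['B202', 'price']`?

take 10 rows with smallest lead_days:
    price  lead_days   sku
8     114          1  C102
0     105          2  C102
9     122          4  B202
4     118          5  D101
2      14          7  B102
3      97         12  A101
5     109         13  D101
11    158         15  C102
6      39         18  C102
7      76         19  B202
add column lead_days_times_price = t['lead_days'] * t['price']:
    price  lead_days   sku  lead_days_times_price
8     114          1  C102                    114
0     105          2  C102                    210
9     122          4  B202                    488
4     118          5  D101                    590
2      14          7  B102                     98
3      97         12  A101                   1164
5     109         13  D101                   1417
11    158         15  C102                   2370
6      39         18  C102                    702
7      76         19  B202                   1444
group by sku: count(lead_days_times_price), mean(price):
      lead_days_times_price  price
sku                               
A101                      1   97.0
B102                      1   14.0
B202                      2   99.0
C102                      4  104.0
D101                      2  113.5
take first 4 rows:
      lead_days_times_price  price
sku                               
A101                      1   97.0
B102                      1   14.0
B202                      2   99.0
C102                      4  104.0
Taking the value at row 'B202', column 'price' gives 99.0.

99.0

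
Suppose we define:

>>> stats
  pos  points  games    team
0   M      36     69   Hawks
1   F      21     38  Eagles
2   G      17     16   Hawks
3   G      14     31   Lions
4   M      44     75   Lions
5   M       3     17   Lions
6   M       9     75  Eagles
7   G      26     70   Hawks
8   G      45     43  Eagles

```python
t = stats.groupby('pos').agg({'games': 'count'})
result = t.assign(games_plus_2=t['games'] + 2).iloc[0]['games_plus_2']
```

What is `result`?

group by pos, count of games:
     games
pos       
F        1
G        4
M        4
add column games_plus_2 = t['games'] + 2:
     games  games_plus_2
pos                     
F        1             3
G        4             6
M        4             6
So iloc[0]['games_plus_2'] = 3.

3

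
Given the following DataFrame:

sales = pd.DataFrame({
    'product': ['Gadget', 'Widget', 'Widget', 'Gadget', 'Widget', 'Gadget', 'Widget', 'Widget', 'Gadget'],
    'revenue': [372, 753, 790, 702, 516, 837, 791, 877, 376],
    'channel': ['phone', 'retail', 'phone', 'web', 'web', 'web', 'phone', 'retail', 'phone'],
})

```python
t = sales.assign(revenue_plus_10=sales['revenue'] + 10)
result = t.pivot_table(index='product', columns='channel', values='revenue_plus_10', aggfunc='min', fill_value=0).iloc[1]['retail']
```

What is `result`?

add column revenue_plus_10 = sales['revenue'] + 10:
  product  revenue channel  revenue_plus_10
0  Gadget      372   phone              382
1  Widget      753  retail              763
2  Widget      790   phone              800
3  Gadget      702     web              712
4  Widget      516     web              526
5  Gadget      837     web              847
6  Widget      791   phone              801
7  Widget      877  retail              887
8  Gadget      376   phone              386
pivot: rows=product, cols=channel, min(revenue_plus_10):
channel  phone  retail  web
product                    
Gadget     382       0  712
Widget     800     763  526
value at position 1, column 'retail' → 763

763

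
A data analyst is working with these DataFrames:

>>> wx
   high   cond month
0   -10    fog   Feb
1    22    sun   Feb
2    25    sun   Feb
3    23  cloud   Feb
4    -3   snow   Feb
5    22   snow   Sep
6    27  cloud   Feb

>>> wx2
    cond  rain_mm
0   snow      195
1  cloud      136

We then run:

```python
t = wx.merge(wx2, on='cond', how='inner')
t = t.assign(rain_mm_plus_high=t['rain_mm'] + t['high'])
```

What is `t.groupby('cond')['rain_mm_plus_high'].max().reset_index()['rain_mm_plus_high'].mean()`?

190.0

merge on 'cond' (how='inner') → 4 rows:
   high   cond month  rain_mm
0    23  cloud   Feb      136
1    -3   snow   Feb      195
2    22   snow   Sep      195
3    27  cloud   Feb      136
add column rain_mm_plus_high = t['rain_mm'] + t['high']:
   high   cond month  rain_mm  rain_mm_plus_high
0    23  cloud   Feb      136                159
1    -3   snow   Feb      195                192
2    22   snow   Sep      195                217
3    27  cloud   Feb      136                163
group by cond, max of rain_mm_plus_high:
cond
cloud    163
snow     217
Name: rain_mm_plus_high, dtype: int64
reset_index():
    cond  rain_mm_plus_high
0  cloud                163
1   snow                217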